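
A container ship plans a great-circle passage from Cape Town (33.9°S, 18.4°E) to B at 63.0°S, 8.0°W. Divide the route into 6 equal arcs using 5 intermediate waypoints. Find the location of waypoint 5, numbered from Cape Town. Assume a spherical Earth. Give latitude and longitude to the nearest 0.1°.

Convert each endpoint to a unit vector on the sphere (x = cos φ cos λ, y = cos φ sin λ, z = sin φ).
The central angle between the endpoints is δ = arccos(p₁·p₂) ≈ 0.584 rad (33.4°).
Interpolate at f = 5/6 with slerp weights a = sin((1−f)δ)/sin δ ≈ 0.176, b = sin(fδ)/sin δ ≈ 0.848.
p = a·p₁ + b·p₂ ≈ (0.520, -0.007, -0.854); φ = arcsin(p_z) ≈ -58.66°, λ = atan2(p_y, p_x) ≈ -0.82°.

≈ 58.7°S, 0.8°W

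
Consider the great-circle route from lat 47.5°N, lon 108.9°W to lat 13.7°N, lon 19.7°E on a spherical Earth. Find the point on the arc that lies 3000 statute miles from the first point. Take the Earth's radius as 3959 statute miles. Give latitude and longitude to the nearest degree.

Write both endpoints as unit vectors p₁, p₂ with components (cos φ cos λ, cos φ sin λ, sin φ).
The central angle between the endpoints is δ = arccos(p₁·p₂) ≈ 1.808 rad (103.6°). The total great-circle distance is δ·R ≈ 1.808 × 3959 ≈ 7157 mi, so the target fraction is f = 3000/7157 ≈ 0.419.
Interpolate at f ≈ 0.419 with slerp weights a = sin((1−f)δ)/sin δ ≈ 0.892, b = sin(fδ)/sin δ ≈ 0.707.
p = a·p₁ + b·p₂ ≈ (0.451, -0.339, 0.825); φ = arcsin(p_z) ≈ 55.63°, λ = atan2(p_y, p_x) ≈ -36.89°.

≈ lat 56°N, lon 37°W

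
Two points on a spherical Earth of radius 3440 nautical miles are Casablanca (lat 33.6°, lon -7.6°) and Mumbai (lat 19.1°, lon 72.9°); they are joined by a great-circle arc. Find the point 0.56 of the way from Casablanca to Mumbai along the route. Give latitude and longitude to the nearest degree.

The haversine formula gives a central angle δ ≈ 1.255 rad (71.9°) between the endpoints.
Interpolate at f = 0.56 with slerp weights a = sin((1−f)δ)/sin δ ≈ 0.552, b = sin(fδ)/sin δ ≈ 0.680.
p = a·p₁ + b·p₂ ≈ (0.644, 0.553, 0.528); φ = arcsin(p_z) ≈ 31.86°, λ = atan2(p_y, p_x) ≈ 40.65°.

≈ lat 32°, lon 41°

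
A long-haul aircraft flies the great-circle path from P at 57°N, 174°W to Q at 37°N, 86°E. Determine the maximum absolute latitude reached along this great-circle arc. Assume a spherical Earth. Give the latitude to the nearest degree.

≈ 62°N

The great circle lies in the plane with unit normal n̂ = (p₁ × p₂)/|p₁ × p₂|.
Here n̂_z ≈ -0.474; the vertex latitude is φ_max = arccos|n̂_z| ≈ 61.7°.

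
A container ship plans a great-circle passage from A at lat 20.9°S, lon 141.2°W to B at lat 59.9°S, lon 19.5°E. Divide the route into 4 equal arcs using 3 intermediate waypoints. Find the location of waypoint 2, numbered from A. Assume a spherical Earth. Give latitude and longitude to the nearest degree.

≈ lat 68°S, lon 121°W

From cos δ = sin φ₁ sin φ₂ + cos φ₁ cos φ₂ cos Δλ, the central angle is δ ≈ 1.705 rad (97.7°).
Interpolate at f = 2/4 with slerp weights a = sin((1−f)δ)/sin δ ≈ 0.760, b = sin(fδ)/sin δ ≈ 0.760.
p = a·p₁ + b·p₂ ≈ (-0.194, -0.318, -0.928); φ = arcsin(p_z) ≈ -68.16°, λ = atan2(p_y, p_x) ≈ -121.42°.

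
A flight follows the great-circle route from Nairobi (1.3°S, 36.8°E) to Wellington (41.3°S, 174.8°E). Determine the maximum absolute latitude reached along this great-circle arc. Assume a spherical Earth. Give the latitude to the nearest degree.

The great circle lies in the plane with unit normal n̂ = (p₁ × p₂)/|p₁ × p₂|.
Here n̂_z ≈ +0.599; the vertex latitude is φ_max = arccos|n̂_z| ≈ 53.2°.
Check via Clairaut: cos φ_max = |cos φ₁| · sin C = cos(1.3°)·sin(143.2°) ≈ 0.599, again giving ≈ 53.2°.

≈ 53°S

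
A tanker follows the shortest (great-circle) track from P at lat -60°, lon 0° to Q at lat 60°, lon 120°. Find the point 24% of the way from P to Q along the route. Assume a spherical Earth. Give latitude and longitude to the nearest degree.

Write both endpoints as unit vectors p₁, p₂ with components (cos φ cos λ, cos φ sin λ, sin φ).
The central angle between the endpoints is δ = arccos(p₁·p₂) ≈ 2.636 rad (151.0°).
Interpolate at f = 0.24 with slerp weights a = sin((1−f)δ)/sin δ ≈ 1.875, b = sin(fδ)/sin δ ≈ 1.221.
p = a·p₁ + b·p₂ ≈ (0.632, 0.529, -0.566); φ = arcsin(p_z) ≈ -34.48°, λ = atan2(p_y, p_x) ≈ 39.91°.

≈ lat -34°, lon 40°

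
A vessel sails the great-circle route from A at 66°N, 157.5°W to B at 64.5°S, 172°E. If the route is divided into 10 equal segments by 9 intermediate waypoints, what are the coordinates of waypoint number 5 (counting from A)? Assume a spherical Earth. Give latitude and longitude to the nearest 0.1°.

Convert each endpoint to a unit vector on the sphere (x = cos φ cos λ, y = cos φ sin λ, z = sin φ).
The central angle between the endpoints is δ = arccos(p₁·p₂) ≈ 2.310 rad (132.4°).
Interpolate at f = 5/10 with slerp weights a = sin((1−f)δ)/sin δ ≈ 1.238, b = sin(fδ)/sin δ ≈ 1.238.
p = a·p₁ + b·p₂ ≈ (-0.993, -0.119, 0.014); φ = arcsin(p_z) ≈ 0.78°, λ = atan2(p_y, p_x) ≈ -173.19°.

≈ 0.8°N, 173.2°W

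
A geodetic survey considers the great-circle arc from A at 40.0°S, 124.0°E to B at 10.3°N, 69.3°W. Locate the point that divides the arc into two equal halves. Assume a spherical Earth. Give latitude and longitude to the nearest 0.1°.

≈ 57.4°S, 105.8°W

Write both endpoints as unit vectors p₁, p₂ with components (cos φ cos λ, cos φ sin λ, sin φ).
The central angle between the endpoints is δ = arccos(p₁·p₂) ≈ 2.584 rad (148.0°).
Interpolate at f = 1/2 with slerp weights a = sin((1−f)δ)/sin δ ≈ 1.816, b = sin(fδ)/sin δ ≈ 1.816.
p = a·p₁ + b·p₂ ≈ (-0.146, -0.518, -0.843); φ = arcsin(p_z) ≈ -57.42°, λ = atan2(p_y, p_x) ≈ -105.77°.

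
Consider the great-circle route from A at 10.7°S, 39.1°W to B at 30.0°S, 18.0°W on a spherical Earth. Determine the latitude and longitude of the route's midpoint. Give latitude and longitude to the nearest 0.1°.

Convert each endpoint to a unit vector on the sphere (x = cos φ cos λ, y = cos φ sin λ, z = sin φ).
The central angle between the endpoints is δ = arccos(p₁·p₂) ≈ 0.481 rad (27.5°).
Interpolate at f = 1/2 with slerp weights a = sin((1−f)δ)/sin δ ≈ 0.515, b = sin(fδ)/sin δ ≈ 0.515.
p = a·p₁ + b·p₂ ≈ (0.817, -0.457, -0.353); φ = arcsin(p_z) ≈ -20.67°, λ = atan2(p_y, p_x) ≈ -29.22°.

≈ 20.7°S, 29.2°W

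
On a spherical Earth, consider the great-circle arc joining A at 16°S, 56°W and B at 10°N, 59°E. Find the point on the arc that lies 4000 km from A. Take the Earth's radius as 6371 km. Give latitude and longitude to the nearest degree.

≈ 11°S, 19°W

Write both endpoints as unit vectors p₁, p₂ with components (cos φ cos λ, cos φ sin λ, sin φ).
The central angle between the endpoints is δ = arccos(p₁·p₂) ≈ 2.035 rad (116.6°). The total great-circle distance is δ·R ≈ 2.035 × 6371 ≈ 12967 km, so the target fraction is f = 4000/12967 ≈ 0.308.
Interpolate at f ≈ 0.308 with slerp weights a = sin((1−f)δ)/sin δ ≈ 1.104, b = sin(fδ)/sin δ ≈ 0.657.
p = a·p₁ + b·p₂ ≈ (0.926, -0.325, -0.190); φ = arcsin(p_z) ≈ -10.96°, λ = atan2(p_y, p_x) ≈ -19.32°.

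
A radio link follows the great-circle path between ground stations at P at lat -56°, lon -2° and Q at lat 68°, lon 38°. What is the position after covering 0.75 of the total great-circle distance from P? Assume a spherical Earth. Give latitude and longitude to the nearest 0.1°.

≈ lat 37.7°, lon 20.4°

From cos δ = sin φ₁ sin φ₂ + cos φ₁ cos φ₂ cos Δλ, the central angle is δ ≈ 2.225 rad (127.5°).
Interpolate at f = 0.75 with slerp weights a = sin((1−f)δ)/sin δ ≈ 0.665, b = sin(fδ)/sin δ ≈ 1.254.
p = a·p₁ + b·p₂ ≈ (0.742, 0.276, 0.611); φ = arcsin(p_z) ≈ 37.67°, λ = atan2(p_y, p_x) ≈ 20.42°.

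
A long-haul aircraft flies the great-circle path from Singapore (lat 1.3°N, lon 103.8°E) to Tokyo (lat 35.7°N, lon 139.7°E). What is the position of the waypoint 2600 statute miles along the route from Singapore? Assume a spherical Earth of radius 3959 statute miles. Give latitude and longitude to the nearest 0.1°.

Convert each endpoint to a unit vector on the sphere (x = cos φ cos λ, y = cos φ sin λ, z = sin φ).
The central angle between the endpoints is δ = arccos(p₁·p₂) ≈ 0.835 rad (47.9°). The total great-circle distance is δ·R ≈ 0.835 × 3959 ≈ 3307 mi, so the target fraction is f = 2600/3307 ≈ 0.786.
Interpolate at f ≈ 0.786 with slerp weights a = sin((1−f)δ)/sin δ ≈ 0.240, b = sin(fδ)/sin δ ≈ 0.823.
p = a·p₁ + b·p₂ ≈ (-0.567, 0.665, 0.486); φ = arcsin(p_z) ≈ 29.07°, λ = atan2(p_y, p_x) ≈ 130.45°.

≈ lat 29.1°N, lon 130.5°E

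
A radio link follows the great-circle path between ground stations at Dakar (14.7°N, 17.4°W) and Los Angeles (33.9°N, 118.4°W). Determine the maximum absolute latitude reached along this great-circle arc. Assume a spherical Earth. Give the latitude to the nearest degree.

The great circle lies in the plane with unit normal n̂ = (p₁ × p₂)/|p₁ × p₂|.
Here n̂_z ≈ -0.788; the vertex latitude is φ_max = arccos|n̂_z| ≈ 38.0°.
Check via Clairaut: cos φ_max = |cos φ₁| · sin C = cos(14.7°)·sin(54.6°) ≈ 0.788, again giving ≈ 38.0°.

≈ 38°N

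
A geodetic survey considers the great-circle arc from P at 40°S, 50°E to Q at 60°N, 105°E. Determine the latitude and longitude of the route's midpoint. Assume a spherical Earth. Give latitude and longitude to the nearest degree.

Convert each endpoint to a unit vector on the sphere (x = cos φ cos λ, y = cos φ sin λ, z = sin φ).
The central angle between the endpoints is δ = arccos(p₁·p₂) ≈ 1.915 rad (109.7°).
Interpolate at f = 1/2 with slerp weights a = sin((1−f)δ)/sin δ ≈ 0.868, b = sin(fδ)/sin δ ≈ 0.868.
p = a·p₁ + b·p₂ ≈ (0.315, 0.929, 0.194); φ = arcsin(p_z) ≈ 11.18°, λ = atan2(p_y, p_x) ≈ 71.26°.

≈ 11°N, 71°E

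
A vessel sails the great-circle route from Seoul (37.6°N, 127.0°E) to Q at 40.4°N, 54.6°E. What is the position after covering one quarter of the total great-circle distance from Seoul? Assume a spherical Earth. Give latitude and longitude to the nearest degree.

≈ 43°N, 110°E

Convert each endpoint to a unit vector on the sphere (x = cos φ cos λ, y = cos φ sin λ, z = sin φ).
The central angle between the endpoints is δ = arccos(p₁·p₂) ≈ 0.955 rad (54.7°).
Interpolate at f = 1/4 with slerp weights a = sin((1−f)δ)/sin δ ≈ 0.804, b = sin(fδ)/sin δ ≈ 0.290.
p = a·p₁ + b·p₂ ≈ (-0.256, 0.689, 0.678); φ = arcsin(p_z) ≈ 42.72°, λ = atan2(p_y, p_x) ≈ 110.37°.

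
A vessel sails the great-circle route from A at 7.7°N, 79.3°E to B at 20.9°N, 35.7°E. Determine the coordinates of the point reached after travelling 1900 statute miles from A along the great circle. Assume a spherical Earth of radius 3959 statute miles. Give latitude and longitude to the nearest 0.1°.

Convert each endpoint to a unit vector on the sphere (x = cos φ cos λ, y = cos φ sin λ, z = sin φ).
The central angle between the endpoints is δ = arccos(p₁·p₂) ≈ 0.770 rad (44.1°). The total great-circle distance is δ·R ≈ 0.770 × 3959 ≈ 3047 mi, so the target fraction is f = 1900/3047 ≈ 0.624.
Interpolate at f ≈ 0.624 with slerp weights a = sin((1−f)δ)/sin δ ≈ 0.410, b = sin(fδ)/sin δ ≈ 0.664.
p = a·p₁ + b·p₂ ≈ (0.579, 0.761, 0.292); φ = arcsin(p_z) ≈ 16.96°, λ = atan2(p_y, p_x) ≈ 52.75°.

≈ 17.0°N, 52.8°E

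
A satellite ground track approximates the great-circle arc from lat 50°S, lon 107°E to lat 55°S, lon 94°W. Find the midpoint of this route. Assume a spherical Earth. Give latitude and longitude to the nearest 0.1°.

From cos δ = sin φ₁ sin φ₂ + cos φ₁ cos φ₂ cos Δλ, the central angle is δ ≈ 1.284 rad (73.5°).
Interpolate at f = 1/2 with slerp weights a = sin((1−f)δ)/sin δ ≈ 0.624, b = sin(fδ)/sin δ ≈ 0.624.
p = a·p₁ + b·p₂ ≈ (-0.142, 0.027, -0.989); φ = arcsin(p_z) ≈ -81.68°, λ = atan2(p_y, p_x) ≈ 169.43°.

≈ lat 81.7°S, lon 169.4°E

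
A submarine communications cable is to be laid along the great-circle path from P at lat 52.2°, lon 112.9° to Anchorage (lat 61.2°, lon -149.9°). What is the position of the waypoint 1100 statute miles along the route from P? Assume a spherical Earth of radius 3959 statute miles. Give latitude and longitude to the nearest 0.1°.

Write both endpoints as unit vectors p₁, p₂ with components (cos φ cos λ, cos φ sin λ, sin φ).
The central angle between the endpoints is δ = arccos(p₁·p₂) ≈ 0.856 rad (49.0°). The total great-circle distance is δ·R ≈ 0.856 × 3959 ≈ 3389 mi, so the target fraction is f = 1100/3389 ≈ 0.325.
Interpolate at f ≈ 0.325 with slerp weights a = sin((1−f)δ)/sin δ ≈ 0.724, b = sin(fδ)/sin δ ≈ 0.363.
p = a·p₁ + b·p₂ ≈ (-0.324, 0.321, 0.890); φ = arcsin(p_z) ≈ 62.88°, λ = atan2(p_y, p_x) ≈ 135.28°.

≈ lat 62.9°, lon 135.3°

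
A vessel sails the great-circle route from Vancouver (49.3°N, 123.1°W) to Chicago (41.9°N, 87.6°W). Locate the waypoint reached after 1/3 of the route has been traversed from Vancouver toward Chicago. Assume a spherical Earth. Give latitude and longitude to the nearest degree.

≈ 48°N, 110°W

The haversine formula gives a central angle δ ≈ 0.448 rad (25.7°) between the endpoints.
Interpolate at f = 1/3 with slerp weights a = sin((1−f)δ)/sin δ ≈ 0.679, b = sin(fδ)/sin δ ≈ 0.343.
p = a·p₁ + b·p₂ ≈ (-0.231, -0.626, 0.744); φ = arcsin(p_z) ≈ 48.10°, λ = atan2(p_y, p_x) ≈ -110.26°.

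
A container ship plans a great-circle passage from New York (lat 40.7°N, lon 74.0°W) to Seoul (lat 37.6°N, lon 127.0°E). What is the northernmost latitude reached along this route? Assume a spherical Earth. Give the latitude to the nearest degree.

The great circle lies in the plane with unit normal n̂ = (p₁ × p₂)/|p₁ × p₂|.
Here n̂_z ≈ -0.218; the vertex latitude is φ_max = arccos|n̂_z| ≈ 77.4°.

≈ 77°N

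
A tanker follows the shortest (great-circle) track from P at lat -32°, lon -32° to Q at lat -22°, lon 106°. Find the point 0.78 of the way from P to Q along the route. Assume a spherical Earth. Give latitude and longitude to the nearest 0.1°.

Convert each endpoint to a unit vector on the sphere (x = cos φ cos λ, y = cos φ sin λ, z = sin φ).
The central angle between the endpoints is δ = arccos(p₁·p₂) ≈ 1.967 rad (112.7°).
Interpolate at f = 0.78 with slerp weights a = sin((1−f)δ)/sin δ ≈ 0.455, b = sin(fδ)/sin δ ≈ 1.083.
p = a·p₁ + b·p₂ ≈ (0.050, 0.761, -0.647); φ = arcsin(p_z) ≈ -40.29°, λ = atan2(p_y, p_x) ≈ 86.24°.

≈ lat -40.3°, lon 86.2°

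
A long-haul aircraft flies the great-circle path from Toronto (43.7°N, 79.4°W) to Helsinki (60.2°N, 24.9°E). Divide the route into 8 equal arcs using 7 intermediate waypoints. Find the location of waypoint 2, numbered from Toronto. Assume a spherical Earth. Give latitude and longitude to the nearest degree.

Write both endpoints as unit vectors p₁, p₂ with components (cos φ cos λ, cos φ sin λ, sin φ).
The central angle between the endpoints is δ = arccos(p₁·p₂) ≈ 1.035 rad (59.3°).
Interpolate at f = 2/8 with slerp weights a = sin((1−f)δ)/sin δ ≈ 0.815, b = sin(fδ)/sin δ ≈ 0.298.
p = a·p₁ + b·p₂ ≈ (0.242, -0.517, 0.821); φ = arcsin(p_z) ≈ 55.19°, λ = atan2(p_y, p_x) ≈ -64.86°.

≈ (55°N, 65°W)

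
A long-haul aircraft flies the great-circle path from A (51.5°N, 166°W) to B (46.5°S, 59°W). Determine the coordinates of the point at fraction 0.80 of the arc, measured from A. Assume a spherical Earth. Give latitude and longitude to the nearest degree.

≈ (28°S, 84°W)

Write both endpoints as unit vectors p₁, p₂ with components (cos φ cos λ, cos φ sin λ, sin φ).
The central angle between the endpoints is δ = arccos(p₁·p₂) ≈ 2.336 rad (133.9°).
Interpolate at f = 0.80 with slerp weights a = sin((1−f)δ)/sin δ ≈ 0.625, b = sin(fδ)/sin δ ≈ 1.326.
p = a·p₁ + b·p₂ ≈ (0.093, -0.876, -0.473); φ = arcsin(p_z) ≈ -28.21°, λ = atan2(p_y, p_x) ≈ -83.97°.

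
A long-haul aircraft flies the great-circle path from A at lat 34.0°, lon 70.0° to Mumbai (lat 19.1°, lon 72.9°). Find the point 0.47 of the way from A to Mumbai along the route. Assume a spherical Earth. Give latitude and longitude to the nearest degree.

≈ lat 27°, lon 71°

The haversine formula gives a central angle δ ≈ 0.264 rad (15.1°) between the endpoints.
Interpolate at f = 0.47 with slerp weights a = sin((1−f)δ)/sin δ ≈ 0.534, b = sin(fδ)/sin δ ≈ 0.474.
p = a·p₁ + b·p₂ ≈ (0.283, 0.845, 0.454); φ = arcsin(p_z) ≈ 27.00°, λ = atan2(p_y, p_x) ≈ 71.46°.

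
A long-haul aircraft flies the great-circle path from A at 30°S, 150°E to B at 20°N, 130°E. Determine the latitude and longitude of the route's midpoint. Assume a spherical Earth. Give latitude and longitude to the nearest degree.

≈ 5°S, 140°E

The haversine formula gives a central angle δ ≈ 0.935 rad (53.6°) between the endpoints.
Interpolate at f = 1/2 with slerp weights a = sin((1−f)δ)/sin δ ≈ 0.560, b = sin(fδ)/sin δ ≈ 0.560.
p = a·p₁ + b·p₂ ≈ (-0.758, 0.646, -0.088); φ = arcsin(p_z) ≈ -5.08°, λ = atan2(p_y, p_x) ≈ 139.59°.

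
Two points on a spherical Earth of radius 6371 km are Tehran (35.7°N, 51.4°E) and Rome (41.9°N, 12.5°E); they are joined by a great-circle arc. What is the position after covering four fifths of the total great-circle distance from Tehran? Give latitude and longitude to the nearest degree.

≈ (42°N, 21°E)

Convert each endpoint to a unit vector on the sphere (x = cos φ cos λ, y = cos φ sin λ, z = sin φ).
The central angle between the endpoints is δ = arccos(p₁·p₂) ≈ 0.535 rad (30.7°).
Interpolate at f = 4/5 with slerp weights a = sin((1−f)δ)/sin δ ≈ 0.209, b = sin(fδ)/sin δ ≈ 0.814.
p = a·p₁ + b·p₂ ≈ (0.698, 0.264, 0.666); φ = arcsin(p_z) ≈ 41.75°, λ = atan2(p_y, p_x) ≈ 20.73°.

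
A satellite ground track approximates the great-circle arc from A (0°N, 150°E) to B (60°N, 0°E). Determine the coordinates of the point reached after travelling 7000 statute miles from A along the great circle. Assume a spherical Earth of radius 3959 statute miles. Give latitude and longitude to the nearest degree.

≈ (70°N, 24°E)

Write both endpoints as unit vectors p₁, p₂ with components (cos φ cos λ, cos φ sin λ, sin φ).
The central angle between the endpoints is δ = arccos(p₁·p₂) ≈ 2.019 rad (115.7°). The total great-circle distance is δ·R ≈ 2.019 × 3959 ≈ 7992 mi, so the target fraction is f = 7000/7992 ≈ 0.876.
Interpolate at f ≈ 0.876 with slerp weights a = sin((1−f)δ)/sin δ ≈ 0.275, b = sin(fδ)/sin δ ≈ 1.088.
p = a·p₁ + b·p₂ ≈ (0.306, 0.138, 0.942); φ = arcsin(p_z) ≈ 70.41°, λ = atan2(p_y, p_x) ≈ 24.21°.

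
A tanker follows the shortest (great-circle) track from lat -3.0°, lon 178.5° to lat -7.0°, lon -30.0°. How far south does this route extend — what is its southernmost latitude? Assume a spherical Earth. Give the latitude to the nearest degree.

≈ -20°

The great circle lies in the plane with unit normal n̂ = (p₁ × p₂)/|p₁ × p₂|.
Here n̂_z ≈ +0.942; the vertex latitude is φ_max = arccos|n̂_z| ≈ 19.7°.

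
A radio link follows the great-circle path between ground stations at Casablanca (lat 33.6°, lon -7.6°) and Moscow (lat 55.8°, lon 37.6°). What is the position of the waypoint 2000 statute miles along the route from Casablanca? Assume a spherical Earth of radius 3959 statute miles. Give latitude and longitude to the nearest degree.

≈ lat 52°, lon 23°

Convert each endpoint to a unit vector on the sphere (x = cos φ cos λ, y = cos φ sin λ, z = sin φ).
The central angle between the endpoints is δ = arccos(p₁·p₂) ≈ 0.664 rad (38.0°). The total great-circle distance is δ·R ≈ 0.664 × 3959 ≈ 2628 mi, so the target fraction is f = 2000/2628 ≈ 0.761.
Interpolate at f ≈ 0.761 with slerp weights a = sin((1−f)δ)/sin δ ≈ 0.257, b = sin(fδ)/sin δ ≈ 0.785.
p = a·p₁ + b·p₂ ≈ (0.562, 0.241, 0.792); φ = arcsin(p_z) ≈ 52.33°, λ = atan2(p_y, p_x) ≈ 23.24°.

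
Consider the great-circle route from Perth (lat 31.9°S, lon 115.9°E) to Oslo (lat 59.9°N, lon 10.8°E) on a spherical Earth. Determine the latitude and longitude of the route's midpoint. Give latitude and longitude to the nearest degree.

≈ lat 21°N, lon 82°E

Convert each endpoint to a unit vector on the sphere (x = cos φ cos λ, y = cos φ sin λ, z = sin φ).
The central angle between the endpoints is δ = arccos(p₁·p₂) ≈ 2.175 rad (124.6°).
Interpolate at f = 1/2 with slerp weights a = sin((1−f)δ)/sin δ ≈ 1.076, b = sin(fδ)/sin δ ≈ 1.076.
p = a·p₁ + b·p₂ ≈ (0.131, 0.923, 0.362); φ = arcsin(p_z) ≈ 21.24°, λ = atan2(p_y, p_x) ≈ 81.92°.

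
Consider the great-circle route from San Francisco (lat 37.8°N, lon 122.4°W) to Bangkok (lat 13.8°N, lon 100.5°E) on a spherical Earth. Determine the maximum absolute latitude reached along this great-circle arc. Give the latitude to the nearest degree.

The great circle lies in the plane with unit normal n̂ = (p₁ × p₂)/|p₁ × p₂|.
Here n̂_z ≈ -0.574; the vertex latitude is φ_max = arccos|n̂_z| ≈ 54.9°.
Check via Clairaut: cos φ_max = |cos φ₁| · sin C = cos(37.8°)·sin(46.6°) ≈ 0.574, again giving ≈ 54.9°.

≈ 55°N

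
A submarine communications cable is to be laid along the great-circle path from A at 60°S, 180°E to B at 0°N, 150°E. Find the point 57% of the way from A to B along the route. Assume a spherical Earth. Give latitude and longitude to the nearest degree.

From cos δ = sin φ₁ sin φ₂ + cos φ₁ cos φ₂ cos Δλ, the central angle is δ ≈ 1.123 rad (64.3°).
Interpolate at f = 0.57 with slerp weights a = sin((1−f)δ)/sin δ ≈ 0.515, b = sin(fδ)/sin δ ≈ 0.663.
p = a·p₁ + b·p₂ ≈ (-0.831, 0.331, -0.446); φ = arcsin(p_z) ≈ -26.49°, λ = atan2(p_y, p_x) ≈ 158.27°.

≈ 26°S, 158°E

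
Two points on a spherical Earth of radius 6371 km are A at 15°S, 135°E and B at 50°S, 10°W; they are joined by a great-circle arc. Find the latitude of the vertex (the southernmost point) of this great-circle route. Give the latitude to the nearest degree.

The great circle lies in the plane with unit normal n̂ = (p₁ × p₂)/|p₁ × p₂|.
Here n̂_z ≈ -0.375; the vertex latitude is φ_max = arccos|n̂_z| ≈ 68.0°.

≈ 68°S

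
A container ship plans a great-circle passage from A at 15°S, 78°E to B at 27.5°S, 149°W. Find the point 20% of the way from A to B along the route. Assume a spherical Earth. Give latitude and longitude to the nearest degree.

Convert each endpoint to a unit vector on the sphere (x = cos φ cos λ, y = cos φ sin λ, z = sin φ).
The central angle between the endpoints is δ = arccos(p₁·p₂) ≈ 2.054 rad (117.7°).
Interpolate at f = 0.20 with slerp weights a = sin((1−f)δ)/sin δ ≈ 1.126, b = sin(fδ)/sin δ ≈ 0.451.
p = a·p₁ + b·p₂ ≈ (-0.117, 0.858, -0.500); φ = arcsin(p_z) ≈ -29.99°, λ = atan2(p_y, p_x) ≈ 97.75°.

≈ 30°S, 98°E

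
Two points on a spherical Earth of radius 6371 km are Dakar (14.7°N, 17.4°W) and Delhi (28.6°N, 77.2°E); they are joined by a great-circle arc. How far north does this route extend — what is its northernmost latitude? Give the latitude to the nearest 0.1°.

The great circle lies in the plane with unit normal n̂ = (p₁ × p₂)/|p₁ × p₂|.
Here n̂_z ≈ +0.848; the vertex latitude is φ_max = arccos|n̂_z| ≈ 32.0°.
Check via Clairaut: cos φ_max = |cos φ₁| · sin C = cos(14.7°)·sin(61.2°) ≈ 0.848, again giving ≈ 32.0°.

≈ 32.0°N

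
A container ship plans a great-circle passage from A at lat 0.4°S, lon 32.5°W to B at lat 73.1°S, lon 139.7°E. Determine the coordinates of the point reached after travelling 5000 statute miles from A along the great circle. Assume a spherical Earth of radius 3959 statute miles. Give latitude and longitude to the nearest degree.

≈ lat 73°S, lon 25°W

From cos δ = sin φ₁ sin φ₂ + cos φ₁ cos φ₂ cos Δλ, the central angle is δ ≈ 1.856 rad (106.3°). The total great-circle distance is δ·R ≈ 1.856 × 3959 ≈ 7348 mi, so the target fraction is f = 5000/7348 ≈ 0.680.
Interpolate at f ≈ 0.680 with slerp weights a = sin((1−f)δ)/sin δ ≈ 0.582, b = sin(fδ)/sin δ ≈ 0.993.
p = a·p₁ + b·p₂ ≈ (0.271, -0.126, -0.954); φ = arcsin(p_z) ≈ -72.61°, λ = atan2(p_y, p_x) ≈ -24.97°.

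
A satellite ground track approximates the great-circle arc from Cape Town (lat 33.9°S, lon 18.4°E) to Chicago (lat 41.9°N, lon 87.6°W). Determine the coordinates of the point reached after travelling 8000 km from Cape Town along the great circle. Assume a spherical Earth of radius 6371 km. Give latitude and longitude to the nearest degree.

≈ lat 14°N, lon 38°W

The haversine formula gives a central angle δ ≈ 2.145 rad (122.9°) between the endpoints. The total great-circle distance is δ·R ≈ 2.145 × 6371 ≈ 13663 km, so the target fraction is f = 8000/13663 ≈ 0.586.
Interpolate at f ≈ 0.586 with slerp weights a = sin((1−f)δ)/sin δ ≈ 0.924, b = sin(fδ)/sin δ ≈ 1.132.
p = a·p₁ + b·p₂ ≈ (0.763, -0.600, 0.240); φ = arcsin(p_z) ≈ 13.91°, λ = atan2(p_y, p_x) ≈ -38.15°.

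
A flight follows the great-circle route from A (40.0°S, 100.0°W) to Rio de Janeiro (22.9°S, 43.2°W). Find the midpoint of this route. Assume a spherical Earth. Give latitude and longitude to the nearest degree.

Write both endpoints as unit vectors p₁, p₂ with components (cos φ cos λ, cos φ sin λ, sin φ).
The central angle between the endpoints is δ = arccos(p₁·p₂) ≈ 0.881 rad (50.5°).
Interpolate at f = 1/2 with slerp weights a = sin((1−f)δ)/sin δ ≈ 0.553, b = sin(fδ)/sin δ ≈ 0.553.
p = a·p₁ + b·p₂ ≈ (0.298, -0.766, -0.570); φ = arcsin(p_z) ≈ -34.78°, λ = atan2(p_y, p_x) ≈ -68.75°.

≈ (35°S, 69°W)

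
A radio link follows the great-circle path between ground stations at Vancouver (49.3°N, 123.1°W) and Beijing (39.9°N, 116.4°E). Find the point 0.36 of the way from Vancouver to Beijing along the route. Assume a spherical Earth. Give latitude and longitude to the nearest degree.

≈ (63°N, 168°W)

Write both endpoints as unit vectors p₁, p₂ with components (cos φ cos λ, cos φ sin λ, sin φ).
The central angle between the endpoints is δ = arccos(p₁·p₂) ≈ 1.336 rad (76.6°).
Interpolate at f = 0.36 with slerp weights a = sin((1−f)δ)/sin δ ≈ 0.776, b = sin(fδ)/sin δ ≈ 0.476.
p = a·p₁ + b·p₂ ≈ (-0.439, -0.097, 0.893); φ = arcsin(p_z) ≈ 63.31°, λ = atan2(p_y, p_x) ≈ -167.53°.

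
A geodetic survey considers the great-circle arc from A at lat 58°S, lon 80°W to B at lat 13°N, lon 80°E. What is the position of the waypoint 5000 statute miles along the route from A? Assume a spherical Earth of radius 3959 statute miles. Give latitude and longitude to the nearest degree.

Write both endpoints as unit vectors p₁, p₂ with components (cos φ cos λ, cos φ sin λ, sin φ).
The central angle between the endpoints is δ = arccos(p₁·p₂) ≈ 2.313 rad (132.5°). The total great-circle distance is δ·R ≈ 2.313 × 3959 ≈ 9157 mi, so the target fraction is f = 5000/9157 ≈ 0.546.
Interpolate at f ≈ 0.546 with slerp weights a = sin((1−f)δ)/sin δ ≈ 1.177, b = sin(fδ)/sin δ ≈ 1.293.
p = a·p₁ + b·p₂ ≈ (0.327, 0.627, -0.707); φ = arcsin(p_z) ≈ -45.02°, λ = atan2(p_y, p_x) ≈ 62.43°.

≈ lat 45°S, lon 62°E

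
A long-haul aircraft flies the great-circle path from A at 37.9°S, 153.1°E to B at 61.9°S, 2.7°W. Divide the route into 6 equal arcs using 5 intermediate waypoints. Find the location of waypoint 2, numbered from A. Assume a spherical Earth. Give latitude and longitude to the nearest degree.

The haversine formula gives a central angle δ ≈ 1.367 rad (78.3°) between the endpoints.
Interpolate at f = 2/6 with slerp weights a = sin((1−f)δ)/sin δ ≈ 0.807, b = sin(fδ)/sin δ ≈ 0.449.
p = a·p₁ + b·p₂ ≈ (-0.356, 0.278, -0.892); φ = arcsin(p_z) ≈ -63.12°, λ = atan2(p_y, p_x) ≈ 142.04°.

≈ 63°S, 142°E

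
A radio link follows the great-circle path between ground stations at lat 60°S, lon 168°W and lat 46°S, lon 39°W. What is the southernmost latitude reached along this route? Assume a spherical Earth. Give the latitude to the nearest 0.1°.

The great circle lies in the plane with unit normal n̂ = (p₁ × p₂)/|p₁ × p₂|.
Here n̂_z ≈ +0.295; the vertex latitude is φ_max = arccos|n̂_z| ≈ 72.8°.
Check via Clairaut: cos φ_max = |cos φ₁| · sin C = cos(60.0°)·sin(143.8°) ≈ 0.295, again giving ≈ 72.8°.

≈ 72.8°S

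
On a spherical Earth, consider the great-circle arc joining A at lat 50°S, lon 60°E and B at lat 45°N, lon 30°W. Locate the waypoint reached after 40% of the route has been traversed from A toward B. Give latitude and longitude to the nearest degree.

≈ lat 14°S, lon 19°E

Write both endpoints as unit vectors p₁, p₂ with components (cos φ cos λ, cos φ sin λ, sin φ).
The central angle between the endpoints is δ = arccos(p₁·p₂) ≈ 2.143 rad (122.8°).
Interpolate at f = 0.40 with slerp weights a = sin((1−f)δ)/sin δ ≈ 1.142, b = sin(fδ)/sin δ ≈ 0.899.
p = a·p₁ + b·p₂ ≈ (0.918, 0.318, -0.239); φ = arcsin(p_z) ≈ -13.80°, λ = atan2(p_y, p_x) ≈ 19.09°.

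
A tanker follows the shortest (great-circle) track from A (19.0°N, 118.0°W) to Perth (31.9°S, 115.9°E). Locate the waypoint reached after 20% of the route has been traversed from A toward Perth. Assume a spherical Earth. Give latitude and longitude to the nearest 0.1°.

Write both endpoints as unit vectors p₁, p₂ with components (cos φ cos λ, cos φ sin λ, sin φ).
The central angle between the endpoints is δ = arccos(p₁·p₂) ≈ 2.272 rad (130.2°).
Interpolate at f = 0.20 with slerp weights a = sin((1−f)δ)/sin δ ≈ 1.269, b = sin(fδ)/sin δ ≈ 0.574.
p = a·p₁ + b·p₂ ≈ (-0.776, -0.621, 0.110); φ = arcsin(p_z) ≈ 6.29°, λ = atan2(p_y, p_x) ≈ -141.35°.

≈ (6.3°N, 141.4°W)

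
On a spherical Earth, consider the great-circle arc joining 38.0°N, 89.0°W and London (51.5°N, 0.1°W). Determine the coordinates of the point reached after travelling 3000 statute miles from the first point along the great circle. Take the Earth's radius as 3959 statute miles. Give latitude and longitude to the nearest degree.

Convert each endpoint to a unit vector on the sphere (x = cos φ cos λ, y = cos φ sin λ, z = sin φ).
The central angle between the endpoints is δ = arccos(p₁·p₂) ≈ 1.057 rad (60.6°). The total great-circle distance is δ·R ≈ 1.057 × 3959 ≈ 4186 mi, so the target fraction is f = 3000/4186 ≈ 0.717.
Interpolate at f ≈ 0.717 with slerp weights a = sin((1−f)δ)/sin δ ≈ 0.339, b = sin(fδ)/sin δ ≈ 0.789.
p = a·p₁ + b·p₂ ≈ (0.496, -0.268, 0.826); φ = arcsin(p_z) ≈ 55.70°, λ = atan2(p_y, p_x) ≈ -28.37°.

≈ 56°N, 28°W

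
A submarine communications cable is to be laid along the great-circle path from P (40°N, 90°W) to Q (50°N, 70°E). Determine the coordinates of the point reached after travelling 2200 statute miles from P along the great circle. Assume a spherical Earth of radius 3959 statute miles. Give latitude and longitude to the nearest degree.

Convert each endpoint to a unit vector on the sphere (x = cos φ cos λ, y = cos φ sin λ, z = sin φ).
The central angle between the endpoints is δ = arccos(p₁·p₂) ≈ 1.541 rad (88.3°). The total great-circle distance is δ·R ≈ 1.541 × 3959 ≈ 6101 mi, so the target fraction is f = 2200/6101 ≈ 0.361.
Interpolate at f ≈ 0.361 with slerp weights a = sin((1−f)δ)/sin δ ≈ 0.834, b = sin(fδ)/sin δ ≈ 0.528.
p = a·p₁ + b·p₂ ≈ (0.116, -0.320, 0.940); φ = arcsin(p_z) ≈ 70.10°, λ = atan2(p_y, p_x) ≈ -70.07°.

≈ (70°N, 70°W)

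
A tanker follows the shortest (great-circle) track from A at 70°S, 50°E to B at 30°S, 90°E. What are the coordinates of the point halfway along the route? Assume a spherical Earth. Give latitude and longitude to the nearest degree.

≈ 51°S, 79°E

Write both endpoints as unit vectors p₁, p₂ with components (cos φ cos λ, cos φ sin λ, sin φ).
The central angle between the endpoints is δ = arccos(p₁·p₂) ≈ 0.800 rad (45.8°).
Interpolate at f = 1/2 with slerp weights a = sin((1−f)δ)/sin δ ≈ 0.543, b = sin(fδ)/sin δ ≈ 0.543.
p = a·p₁ + b·p₂ ≈ (0.119, 0.612, -0.782); φ = arcsin(p_z) ≈ -51.40°, λ = atan2(p_y, p_x) ≈ 78.97°.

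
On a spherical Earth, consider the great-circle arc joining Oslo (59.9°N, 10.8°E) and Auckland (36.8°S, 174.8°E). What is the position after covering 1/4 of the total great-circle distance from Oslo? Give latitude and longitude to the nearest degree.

Write both endpoints as unit vectors p₁, p₂ with components (cos φ cos λ, cos φ sin λ, sin φ).
The central angle between the endpoints is δ = arccos(p₁·p₂) ≈ 2.700 rad (154.7°).
Interpolate at f = 1/4 with slerp weights a = sin((1−f)δ)/sin δ ≈ 2.104, b = sin(fδ)/sin δ ≈ 1.464.
p = a·p₁ + b·p₂ ≈ (-0.131, 0.304, 0.944); φ = arcsin(p_z) ≈ 70.68°, λ = atan2(p_y, p_x) ≈ 113.26°.

≈ (71°N, 113°E)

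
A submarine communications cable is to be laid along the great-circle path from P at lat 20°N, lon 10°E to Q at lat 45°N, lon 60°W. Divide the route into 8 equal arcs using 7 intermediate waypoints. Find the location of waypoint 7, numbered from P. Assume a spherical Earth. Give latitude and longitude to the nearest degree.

≈ lat 45°N, lon 49°W

Convert each endpoint to a unit vector on the sphere (x = cos φ cos λ, y = cos φ sin λ, z = sin φ).
The central angle between the endpoints is δ = arccos(p₁·p₂) ≈ 1.083 rad (62.0°).
Interpolate at f = 7/8 with slerp weights a = sin((1−f)δ)/sin δ ≈ 0.153, b = sin(fδ)/sin δ ≈ 0.919.
p = a·p₁ + b·p₂ ≈ (0.466, -0.538, 0.702); φ = arcsin(p_z) ≈ 44.61°, λ = atan2(p_y, p_x) ≈ -49.08°.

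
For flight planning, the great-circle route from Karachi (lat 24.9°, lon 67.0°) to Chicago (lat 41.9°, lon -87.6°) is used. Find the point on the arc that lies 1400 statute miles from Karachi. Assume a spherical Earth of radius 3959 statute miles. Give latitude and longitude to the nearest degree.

≈ lat 44°, lon 58°

Convert each endpoint to a unit vector on the sphere (x = cos φ cos λ, y = cos φ sin λ, z = sin φ).
The central angle between the endpoints is δ = arccos(p₁·p₂) ≈ 1.906 rad (109.2°). The total great-circle distance is δ·R ≈ 1.906 × 3959 ≈ 7545 mi, so the target fraction is f = 1400/7545 ≈ 0.186.
Interpolate at f ≈ 0.186 with slerp weights a = sin((1−f)δ)/sin δ ≈ 1.059, b = sin(fδ)/sin δ ≈ 0.367.
p = a·p₁ + b·p₂ ≈ (0.387, 0.611, 0.691); φ = arcsin(p_z) ≈ 43.68°, λ = atan2(p_y, p_x) ≈ 57.69°.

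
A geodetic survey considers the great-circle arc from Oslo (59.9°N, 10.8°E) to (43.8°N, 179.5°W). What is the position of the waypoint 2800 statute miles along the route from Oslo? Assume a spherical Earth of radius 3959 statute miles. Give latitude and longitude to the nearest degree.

Write both endpoints as unit vectors p₁, p₂ with components (cos φ cos λ, cos φ sin λ, sin φ).
The central angle between the endpoints is δ = arccos(p₁·p₂) ≈ 1.326 rad (76.0°). The total great-circle distance is δ·R ≈ 1.326 × 3959 ≈ 5248 mi, so the target fraction is f = 2800/5248 ≈ 0.534.
Interpolate at f ≈ 0.534 with slerp weights a = sin((1−f)δ)/sin δ ≈ 0.598, b = sin(fδ)/sin δ ≈ 0.670.
p = a·p₁ + b·p₂ ≈ (-0.189, 0.052, 0.981); φ = arcsin(p_z) ≈ 78.70°, λ = atan2(p_y, p_x) ≈ 164.63°.

≈ (79°N, 165°E)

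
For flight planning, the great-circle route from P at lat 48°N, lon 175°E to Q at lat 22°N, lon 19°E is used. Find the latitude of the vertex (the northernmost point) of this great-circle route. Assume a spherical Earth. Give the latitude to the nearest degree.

≈ 75°N

The great circle lies in the plane with unit normal n̂ = (p₁ × p₂)/|p₁ × p₂|.
Here n̂_z ≈ -0.264; the vertex latitude is φ_max = arccos|n̂_z| ≈ 74.7°.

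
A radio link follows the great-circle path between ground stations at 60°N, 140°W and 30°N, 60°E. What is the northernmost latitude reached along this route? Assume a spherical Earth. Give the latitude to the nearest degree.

≈ 81°N

The great circle lies in the plane with unit normal n̂ = (p₁ × p₂)/|p₁ × p₂|.
Here n̂_z ≈ -0.148; the vertex latitude is φ_max = arccos|n̂_z| ≈ 81.5°.
Check via Clairaut: cos φ_max = |cos φ₁| · sin C = cos(60.0°)·sin(17.2°) ≈ 0.148, again giving ≈ 81.5°.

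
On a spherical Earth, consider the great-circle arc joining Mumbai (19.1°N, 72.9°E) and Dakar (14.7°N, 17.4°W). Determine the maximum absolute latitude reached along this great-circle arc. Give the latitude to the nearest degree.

The great circle lies in the plane with unit normal n̂ = (p₁ × p₂)/|p₁ × p₂|.
Here n̂_z ≈ -0.917; the vertex latitude is φ_max = arccos|n̂_z| ≈ 23.5°.
Check via Clairaut: cos φ_max = |cos φ₁| · sin C = cos(19.1°)·sin(76.0°) ≈ 0.917, again giving ≈ 23.5°.

≈ 24°N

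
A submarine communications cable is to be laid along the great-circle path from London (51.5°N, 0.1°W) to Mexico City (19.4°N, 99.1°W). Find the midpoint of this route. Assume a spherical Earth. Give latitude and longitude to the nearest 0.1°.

From cos δ = sin φ₁ sin φ₂ + cos φ₁ cos φ₂ cos Δλ, the central angle is δ ≈ 1.402 rad (80.3°).
Interpolate at f = 1/2 with slerp weights a = sin((1−f)δ)/sin δ ≈ 0.654, b = sin(fδ)/sin δ ≈ 0.654.
p = a·p₁ + b·p₂ ≈ (0.310, -0.610, 0.729); φ = arcsin(p_z) ≈ 46.83°, λ = atan2(p_y, p_x) ≈ -63.09°.

≈ (46.8°N, 63.1°W)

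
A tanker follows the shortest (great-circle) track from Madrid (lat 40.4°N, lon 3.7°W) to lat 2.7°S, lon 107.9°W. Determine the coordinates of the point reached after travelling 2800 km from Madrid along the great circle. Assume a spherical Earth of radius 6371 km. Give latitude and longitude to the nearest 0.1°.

From cos δ = sin φ₁ sin φ₂ + cos φ₁ cos φ₂ cos Δλ, the central angle is δ ≈ 1.790 rad (102.5°). The total great-circle distance is δ·R ≈ 1.790 × 6371 ≈ 11402 km, so the target fraction is f = 2800/11402 ≈ 0.246.
Interpolate at f ≈ 0.246 with slerp weights a = sin((1−f)δ)/sin δ ≈ 1.000, b = sin(fδ)/sin δ ≈ 0.436.
p = a·p₁ + b·p₂ ≈ (0.626, -0.463, 0.627); φ = arcsin(p_z) ≈ 38.85°, λ = atan2(p_y, p_x) ≈ -36.52°.

≈ lat 38.9°N, lon 36.5°W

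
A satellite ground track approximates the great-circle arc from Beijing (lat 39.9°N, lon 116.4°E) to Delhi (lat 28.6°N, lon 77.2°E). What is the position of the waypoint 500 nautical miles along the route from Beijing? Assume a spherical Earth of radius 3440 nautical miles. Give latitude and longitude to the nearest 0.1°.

Convert each endpoint to a unit vector on the sphere (x = cos φ cos λ, y = cos φ sin λ, z = sin φ).
The central angle between the endpoints is δ = arccos(p₁·p₂) ≈ 0.593 rad (34.0°). The total great-circle distance is δ·R ≈ 0.593 × 3440 ≈ 2041 nmi, so the target fraction is f = 500/2041 ≈ 0.245.
Interpolate at f ≈ 0.245 with slerp weights a = sin((1−f)δ)/sin δ ≈ 0.775, b = sin(fδ)/sin δ ≈ 0.259.
p = a·p₁ + b·p₂ ≈ (-0.214, 0.754, 0.621); φ = arcsin(p_z) ≈ 38.38°, λ = atan2(p_y, p_x) ≈ 105.83°.

≈ lat 38.4°N, lon 105.8°E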